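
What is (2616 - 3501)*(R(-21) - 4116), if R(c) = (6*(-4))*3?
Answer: 3706380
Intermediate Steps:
R(c) = -72 (R(c) = -24*3 = -72)
(2616 - 3501)*(R(-21) - 4116) = (2616 - 3501)*(-72 - 4116) = -885*(-4188) = 3706380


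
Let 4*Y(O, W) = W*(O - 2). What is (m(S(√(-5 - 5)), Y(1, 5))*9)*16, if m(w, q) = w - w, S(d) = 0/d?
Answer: 0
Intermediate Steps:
Y(O, W) = W*(-2 + O)/4 (Y(O, W) = (W*(O - 2))/4 = (W*(-2 + O))/4 = W*(-2 + O)/4)
S(d) = 0
m(w, q) = 0
(m(S(√(-5 - 5)), Y(1, 5))*9)*16 = (0*9)*16 = 0*16 = 0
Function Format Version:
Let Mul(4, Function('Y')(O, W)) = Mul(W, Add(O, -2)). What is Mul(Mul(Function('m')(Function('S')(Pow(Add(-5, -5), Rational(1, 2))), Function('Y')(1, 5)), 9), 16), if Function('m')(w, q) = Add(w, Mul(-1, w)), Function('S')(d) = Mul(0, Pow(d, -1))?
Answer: 0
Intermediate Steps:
Function('Y')(O, W) = Mul(Rational(1, 4), W, Add(-2, O)) (Function('Y')(O, W) = Mul(Rational(1, 4), Mul(W, Add(O, -2))) = Mul(Rational(1, 4), Mul(W, Add(-2, O))) = Mul(Rational(1, 4), W, Add(-2, O)))
Function('S')(d) = 0
Function('m')(w, q) = 0
Mul(Mul(Function('m')(Function('S')(Pow(Add(-5, -5), Rational(1, 2))), Function('Y')(1, 5)), 9), 16) = Mul(Mul(0, 9), 16) = Mul(0, 16) = 0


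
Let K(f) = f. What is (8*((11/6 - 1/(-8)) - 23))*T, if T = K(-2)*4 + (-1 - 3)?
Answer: 2020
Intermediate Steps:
T = -12 (T = -2*4 + (-1 - 3) = -8 - 4 = -12)
(8*((11/6 - 1/(-8)) - 23))*T = (8*((11/6 - 1/(-8)) - 23))*(-12) = (8*((11*(⅙) - 1*(-⅛)) - 23))*(-12) = (8*((11/6 + ⅛) - 23))*(-12) = (8*(47/24 - 23))*(-12) = (8*(-505/24))*(-12) = -505/3*(-12) = 2020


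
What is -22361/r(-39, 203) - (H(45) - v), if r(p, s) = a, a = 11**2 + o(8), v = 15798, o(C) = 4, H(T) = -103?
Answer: 1965264/125 ≈ 15722.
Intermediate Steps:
a = 125 (a = 11**2 + 4 = 121 + 4 = 125)
r(p, s) = 125
-22361/r(-39, 203) - (H(45) - v) = -22361/125 - (-103 - 1*15798) = -22361*1/125 - (-103 - 15798) = -22361/125 - 1*(-15901) = -22361/125 + 15901 = 1965264/125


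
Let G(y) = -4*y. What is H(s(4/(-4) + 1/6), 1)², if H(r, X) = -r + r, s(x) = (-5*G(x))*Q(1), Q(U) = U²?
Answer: 0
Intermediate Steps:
s(x) = 20*x (s(x) = -(-20)*x*1² = (20*x)*1 = 20*x)
H(r, X) = 0
H(s(4/(-4) + 1/6), 1)² = 0² = 0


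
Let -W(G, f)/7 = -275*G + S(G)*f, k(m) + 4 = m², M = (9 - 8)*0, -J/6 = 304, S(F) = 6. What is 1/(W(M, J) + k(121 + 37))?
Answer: 1/101568 ≈ 9.8456e-6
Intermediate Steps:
J = -1824 (J = -6*304 = -1824)
M = 0 (M = 1*0 = 0)
k(m) = -4 + m²
W(G, f) = -42*f + 1925*G (W(G, f) = -7*(-275*G + 6*f) = -42*f + 1925*G)
1/(W(M, J) + k(121 + 37)) = 1/((-42*(-1824) + 1925*0) + (-4 + (121 + 37)²)) = 1/((76608 + 0) + (-4 + 158²)) = 1/(76608 + (-4 + 24964)) = 1/(76608 + 24960) = 1/101568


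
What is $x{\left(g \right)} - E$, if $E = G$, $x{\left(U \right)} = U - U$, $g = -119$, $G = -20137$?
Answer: $20137$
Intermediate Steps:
$x{\left(U \right)} = 0$
$E = -20137$
$x{\left(g \right)} - E = 0 - -20137 = 0 + 20137 = 20137$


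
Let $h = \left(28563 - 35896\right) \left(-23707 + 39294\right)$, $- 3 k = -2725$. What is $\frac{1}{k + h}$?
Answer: $- \frac{3}{342895688} \approx -8.749 \cdot 10^{-9}$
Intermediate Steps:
$k = \frac{2725}{3}$ ($k = \left(- \frac{1}{3}\right) \left(-2725\right) = \frac{2725}{3} \approx 908.33$)
$h = -114299471$ ($h = \left(-7333\right) 15587 = -114299471$)
$\frac{1}{k + h} = \frac{1}{\frac{2725}{3} - 114299471} = \frac{1}{- \frac{342895688}{3}} = - \frac{3}{342895688}$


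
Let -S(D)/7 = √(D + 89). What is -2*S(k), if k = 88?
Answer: 14*√177 ≈ 186.26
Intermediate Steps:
S(D) = -7*√(89 + D) (S(D) = -7*√(D + 89) = -7*√(89 + D))
-2*S(k) = -(-14)*√(89 + 88) = -(-14)*√177 = 14*√177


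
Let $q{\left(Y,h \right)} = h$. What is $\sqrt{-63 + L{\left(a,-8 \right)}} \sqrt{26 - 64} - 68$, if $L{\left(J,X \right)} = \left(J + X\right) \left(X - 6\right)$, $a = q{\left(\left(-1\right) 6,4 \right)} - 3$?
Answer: $-68 + i \sqrt{1330} \approx -68.0 + 36.469 i$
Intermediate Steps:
$a = 1$ ($a = 4 - 3 = 1$)
$L{\left(J,X \right)} = \left(-6 + X\right) \left(J + X\right)$ ($L{\left(J,X \right)} = \left(J + X\right) \left(-6 + X\right) = \left(-6 + X\right) \left(J + X\right)$)
$\sqrt{-63 + L{\left(a,-8 \right)}} \sqrt{26 - 64} - 68 = \sqrt{-63 + \left(\left(-8\right)^{2} - 6 - -48 + 1 \left(-8\right)\right)} \sqrt{26 - 64} - 68 = \sqrt{-63 + \left(64 - 6 + 48 - 8\right)} \sqrt{-38} - 68 = \sqrt{-63 + 98} i \sqrt{38} - 68 = \sqrt{35} i \sqrt{38} - 68 = i \sqrt{1330} - 68 = -68 + i \sqrt{1330}$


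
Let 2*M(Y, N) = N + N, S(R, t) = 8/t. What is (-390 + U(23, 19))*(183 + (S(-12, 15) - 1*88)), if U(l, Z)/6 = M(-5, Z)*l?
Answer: 1066152/5 ≈ 2.1323e+5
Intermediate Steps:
M(Y, N) = N (M(Y, N) = (N + N)/2 = (2*N)/2 = N)
U(l, Z) = 6*Z*l (U(l, Z) = 6*(Z*l) = 6*Z*l)
(-390 + U(23, 19))*(183 + (S(-12, 15) - 1*88)) = (-390 + 6*19*23)*(183 + (8/15 - 1*88)) = (-390 + 2622)*(183 + (8*(1/15) - 88)) = 2232*(183 + (8/15 - 88)) = 2232*(183 - 1312/15) = 2232*(1433/15) = 1066152/5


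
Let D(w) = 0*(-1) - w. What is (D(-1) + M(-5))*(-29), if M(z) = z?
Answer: 116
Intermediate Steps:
D(w) = -w (D(w) = 0 - w = -w)
(D(-1) + M(-5))*(-29) = (-1*(-1) - 5)*(-29) = (1 - 5)*(-29) = -4*(-29) = 116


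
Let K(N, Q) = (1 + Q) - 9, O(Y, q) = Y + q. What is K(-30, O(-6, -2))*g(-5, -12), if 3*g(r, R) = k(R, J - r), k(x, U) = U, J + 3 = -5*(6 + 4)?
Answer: 256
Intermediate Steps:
J = -53 (J = -3 - 5*(6 + 4) = -3 - 5*10 = -3 - 50 = -53)
g(r, R) = -53/3 - r/3 (g(r, R) = (-53 - r)/3 = -53/3 - r/3)
K(N, Q) = -8 + Q
K(-30, O(-6, -2))*g(-5, -12) = (-8 + (-6 - 2))*(-53/3 - ⅓*(-5)) = (-8 - 8)*(-53/3 + 5/3) = -16*(-16) = 256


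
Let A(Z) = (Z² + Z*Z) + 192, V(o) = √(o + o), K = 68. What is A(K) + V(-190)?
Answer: 9440 + 2*I*√95 ≈ 9440.0 + 19.494*I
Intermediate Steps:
V(o) = √2*√o (V(o) = √(2*o) = √2*√o)
A(Z) = 192 + 2*Z² (A(Z) = (Z² + Z²) + 192 = 2*Z² + 192 = 192 + 2*Z²)
A(K) + V(-190) = (192 + 2*68²) + √2*√(-190) = (192 + 2*4624) + √2*(I*√190) = (192 + 9248) + 2*I*√95 = 9440 + 2*I*√95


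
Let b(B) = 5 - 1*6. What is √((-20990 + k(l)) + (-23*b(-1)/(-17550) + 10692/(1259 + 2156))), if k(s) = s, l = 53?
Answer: I*√13367883817394886/799110 ≈ 144.69*I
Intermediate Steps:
b(B) = -1 (b(B) = 5 - 6 = -1)
√((-20990 + k(l)) + (-23*b(-1)/(-17550) + 10692/(1259 + 2156))) = √((-20990 + 53) + (-23*(-1)/(-17550) + 10692/(1259 + 2156))) = √(-20937 + (23*(-1/17550) + 10692/3415)) = √(-20937 + (-23/17550 + 10692*(1/3415))) = √(-20937 + (-23/17550 + 10692/3415)) = √(-20937 + 37513211/11986650) = √(-250926977839/11986650) = I*√13367883817394886/799110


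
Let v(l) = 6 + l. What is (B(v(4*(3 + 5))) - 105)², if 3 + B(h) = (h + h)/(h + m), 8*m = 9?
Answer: 1101974416/97969 ≈ 11248.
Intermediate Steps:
m = 9/8 (m = (⅛)*9 = 9/8 ≈ 1.1250)
B(h) = -3 + 2*h/(9/8 + h) (B(h) = -3 + (h + h)/(h + 9/8) = -3 + (2*h)/(9/8 + h) = -3 + 2*h/(9/8 + h))
(B(v(4*(3 + 5))) - 105)² = ((-27 - 8*(6 + 4*(3 + 5)))/(9 + 8*(6 + 4*(3 + 5))) - 105)² = ((-27 - 8*(6 + 4*8))/(9 + 8*(6 + 4*8)) - 105)² = ((-27 - 8*(6 + 32))/(9 + 8*(6 + 32)) - 105)² = ((-27 - 8*38)/(9 + 8*38) - 105)² = ((-27 - 304)/(9 + 304) - 105)² = (-331/313 - 105)² = (-33196/313)² = 1101974416/97969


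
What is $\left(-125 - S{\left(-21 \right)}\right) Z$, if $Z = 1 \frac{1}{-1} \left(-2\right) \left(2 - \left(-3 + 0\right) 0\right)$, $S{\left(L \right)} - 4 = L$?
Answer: $-432$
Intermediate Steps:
$S{\left(L \right)} = 4 + L$
$Z = 4$ ($Z = 1 \left(-1\right) \left(-2\right) \left(2 - \left(-3\right) 0\right) = \left(-1\right) \left(-2\right) \left(2 - 0\right) = 2 \left(2 + 0\right) = 2 \cdot 2 = 4$)
$\left(-125 - S{\left(-21 \right)}\right) Z = \left(-125 - \left(4 - 21\right)\right) 4 = \left(-125 - -17\right) 4 = \left(-125 + 17\right) 4 = \left(-108\right) 4 = -432$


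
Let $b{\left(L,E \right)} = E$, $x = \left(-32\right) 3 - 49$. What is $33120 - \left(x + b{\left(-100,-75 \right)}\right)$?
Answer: $33340$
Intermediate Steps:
$x = -145$ ($x = -96 - 49 = -145$)
$33120 - \left(x + b{\left(-100,-75 \right)}\right) = 33120 - \left(-145 - 75\right) = 33120 - -220 = 33120 + 220 = 33340$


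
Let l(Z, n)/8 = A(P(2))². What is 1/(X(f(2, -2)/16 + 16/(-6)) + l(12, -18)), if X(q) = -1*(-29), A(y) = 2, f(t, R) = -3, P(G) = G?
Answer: 1/61 ≈ 0.016393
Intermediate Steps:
X(q) = 29
l(Z, n) = 32 (l(Z, n) = 8*2² = 8*4 = 32)
1/(X(f(2, -2)/16 + 16/(-6)) + l(12, -18)) = 1/(29 + 32) = 1/61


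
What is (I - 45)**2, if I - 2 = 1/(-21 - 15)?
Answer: 2399401/1296 ≈ 1851.4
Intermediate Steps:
I = 71/36 (I = 2 + 1/(-21 - 15) = 2 + 1/(-36) = 2 - 1/36 = 71/36 ≈ 1.9722)
(I - 45)**2 = (71/36 - 45)**2 = (-1549/36)**2 = 2399401/1296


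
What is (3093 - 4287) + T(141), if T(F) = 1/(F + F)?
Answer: -336707/282 ≈ -1194.0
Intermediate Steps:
T(F) = 1/(2*F)
(3093 - 4287) + T(141) = (3093 - 4287) + (½)/141 = -1194 + (½)*(1/141) = -1194 + 1/282 = -336707/282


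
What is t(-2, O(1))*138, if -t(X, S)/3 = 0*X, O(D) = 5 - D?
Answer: 0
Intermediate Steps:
t(X, S) = 0 (t(X, S) = -0*X = -3*0 = 0)
t(-2, O(1))*138 = 0*138 = 0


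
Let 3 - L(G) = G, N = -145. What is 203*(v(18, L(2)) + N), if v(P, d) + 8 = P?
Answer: -27405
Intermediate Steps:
L(G) = 3 - G
v(P, d) = -8 + P
203*(v(18, L(2)) + N) = 203*((-8 + 18) - 145) = 203*(10 - 145) = 203*(-135) = -27405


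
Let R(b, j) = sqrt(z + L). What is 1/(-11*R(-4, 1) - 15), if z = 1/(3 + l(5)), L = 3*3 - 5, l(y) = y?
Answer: 40/731 - 22*sqrt(66)/2193 ≈ -0.026780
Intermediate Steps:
L = 4 (L = 9 - 5 = 4)
z = 1/8 (z = 1/(3 + 5) = 1/8 ≈ 0.12500)
R(b, j) = sqrt(66)/4 (R(b, j) = sqrt(1/8 + 4) = sqrt(33/8) = sqrt(66)/4)
1/(-11*R(-4, 1) - 15) = 1/(-11*sqrt(66)/4 - 15) = 1/(-15 - 11*sqrt(66)/4)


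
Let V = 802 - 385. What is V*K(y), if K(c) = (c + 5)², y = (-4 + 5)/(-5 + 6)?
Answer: 15012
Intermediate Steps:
y = 1 (y = 1/1 = 1*1 = 1)
K(c) = (5 + c)²
V = 417
V*K(y) = 417*(5 + 1)² = 417*6² = 417*36 = 15012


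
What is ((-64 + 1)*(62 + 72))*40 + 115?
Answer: -337565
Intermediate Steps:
((-64 + 1)*(62 + 72))*40 + 115 = -63*134*40 + 115 = -8442*40 + 115 = -337680 + 115 = -337565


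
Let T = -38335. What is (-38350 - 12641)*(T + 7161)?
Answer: 1589593434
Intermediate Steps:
(-38350 - 12641)*(T + 7161) = (-38350 - 12641)*(-38335 + 7161) = -50991*(-31174) = 1589593434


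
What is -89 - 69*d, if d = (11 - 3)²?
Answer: -4505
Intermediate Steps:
d = 64 (d = 8² = 64)
-89 - 69*d = -89 - 69*64 = -89 - 4416 = -4505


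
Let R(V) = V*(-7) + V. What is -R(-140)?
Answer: -840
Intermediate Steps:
R(V) = -6*V (R(V) = -7*V + V = -6*V)
-R(-140) = -(-6)*(-140) = -1*840 = -840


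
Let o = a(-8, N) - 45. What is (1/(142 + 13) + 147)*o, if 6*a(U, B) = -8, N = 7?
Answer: -3167254/465 ≈ -6811.3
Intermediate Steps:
a(U, B) = -4/3 (a(U, B) = (1/6)*(-8) = -4/3)
o = -139/3 (o = -4/3 - 45 = -139/3 ≈ -46.333)
(1/(142 + 13) + 147)*o = (1/(142 + 13) + 147)*(-139/3) = (1/155 + 147)*(-139/3) = (22786/155)*(-139/3) = -3167254/465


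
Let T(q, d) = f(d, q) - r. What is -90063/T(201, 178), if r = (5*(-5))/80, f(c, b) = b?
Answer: -1441008/3221 ≈ -447.38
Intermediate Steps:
r = -5/16 (r = -25*1/80 = -5/16 ≈ -0.31250)
T(q, d) = 5/16 + q (T(q, d) = q - 1*(-5/16) = q + 5/16 = 5/16 + q)
-90063/T(201, 178) = -90063/(5/16 + 201) = -90063/3221/16 = -90063*16/3221 = -1441008/3221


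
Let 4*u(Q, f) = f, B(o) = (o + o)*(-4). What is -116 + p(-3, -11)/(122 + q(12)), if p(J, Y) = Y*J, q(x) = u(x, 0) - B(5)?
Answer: -6253/54 ≈ -115.80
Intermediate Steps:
B(o) = -8*o (B(o) = (2*o)*(-4) = -8*o)
u(Q, f) = f/4
q(x) = 40 (q(x) = (1/4)*0 - (-8)*5 = 0 - 1*(-40) = 0 + 40 = 40)
p(J, Y) = J*Y
-116 + p(-3, -11)/(122 + q(12)) = -116 + (-3*(-11))/(122 + 40) = -116 + 33/162 = -116 + (1/162)*33 = -116 + 11/54 = -6253/54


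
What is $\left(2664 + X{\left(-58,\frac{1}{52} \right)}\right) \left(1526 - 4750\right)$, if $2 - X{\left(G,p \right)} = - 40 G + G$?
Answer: $-1302496$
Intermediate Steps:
$X{\left(G,p \right)} = 2 + 39 G$ ($X{\left(G,p \right)} = 2 - \left(- 40 G + G\right) = 2 - - 39 G = 2 + 39 G$)
$\left(2664 + X{\left(-58,\frac{1}{52} \right)}\right) \left(1526 - 4750\right) = \left(2664 + \left(2 + 39 \left(-58\right)\right)\right) \left(1526 - 4750\right) = \left(2664 + \left(2 - 2262\right)\right) \left(-3224\right) = \left(2664 - 2260\right) \left(-3224\right) = 404 \left(-3224\right) = -1302496$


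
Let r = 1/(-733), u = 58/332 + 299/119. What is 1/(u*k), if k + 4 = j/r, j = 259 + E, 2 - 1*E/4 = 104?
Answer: 19754/5797572105 ≈ 3.4073e-6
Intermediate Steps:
E = -408 (E = 8 - 4*104 = 8 - 416 = -408)
j = -149 (j = 259 - 408 = -149)
u = 53085/19754 (u = 58*(1/332) + 299*(1/119) = 29/166 + 299/119 = 53085/19754 ≈ 2.6873)
r = -1/733 ≈ -0.0013643
k = 109213 (k = -4 - 149/(-1/733) = -4 - 149*(-733) = -4 + 109217 = 109213)
1/(u*k) = 1/((53085/19754)*109213) = 1/(5797572105/19754) = 19754/5797572105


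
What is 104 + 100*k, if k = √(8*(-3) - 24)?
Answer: 104 + 400*I*√3 ≈ 104.0 + 692.82*I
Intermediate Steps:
k = 4*I*√3 (k = √(-24 - 24) = √(-48) = 4*I*√3 ≈ 6.9282*I)
104 + 100*k = 104 + 100*(4*I*√3) = 104 + 400*I*√3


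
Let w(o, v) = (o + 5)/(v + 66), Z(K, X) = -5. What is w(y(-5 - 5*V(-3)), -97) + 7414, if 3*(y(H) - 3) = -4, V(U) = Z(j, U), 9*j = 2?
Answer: 689482/93 ≈ 7413.8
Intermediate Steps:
j = 2/9 (j = (⅑)*2 = 2/9 ≈ 0.22222)
V(U) = -5
y(H) = 5/3 (y(H) = 3 + (⅓)*(-4) = 3 - 4/3 = 5/3)
w(o, v) = (5 + o)/(66 + v)
w(y(-5 - 5*V(-3)), -97) + 7414 = (5 + 5/3)/(66 - 97) + 7414 = (20/3)/(-31) + 7414 = -1/31*20/3 + 7414 = -20/93 + 7414 = 689482/93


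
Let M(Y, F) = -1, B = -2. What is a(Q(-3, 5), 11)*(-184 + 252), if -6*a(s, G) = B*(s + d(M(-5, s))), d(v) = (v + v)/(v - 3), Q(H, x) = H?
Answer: -170/3 ≈ -56.667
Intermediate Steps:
d(v) = 2*v/(-3 + v) (d(v) = (2*v)/(-3 + v) = 2*v/(-3 + v))
a(s, G) = 1/6 + s/3 (a(s, G) = -(-1)*(s + 2*(-1)/(-3 - 1))/3 = -(-1)*(s + 2*(-1)/(-4))/3 = -(-1)*(s + 2*(-1)*(-1/4))/3 = -(-1)*(s + 1/2)/3 = -(-1)*(1/2 + s)/3 = -(-1 - 2*s)/6 = 1/6 + s/3)
a(Q(-3, 5), 11)*(-184 + 252) = (1/6 + (1/3)*(-3))*(-184 + 252) = (1/6 - 1)*68 = -5/6*68 = -170/3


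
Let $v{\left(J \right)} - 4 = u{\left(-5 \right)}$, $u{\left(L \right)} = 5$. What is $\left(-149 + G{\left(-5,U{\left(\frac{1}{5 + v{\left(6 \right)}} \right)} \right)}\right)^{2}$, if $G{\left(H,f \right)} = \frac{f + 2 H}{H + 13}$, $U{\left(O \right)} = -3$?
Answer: $\frac{1452025}{64} \approx 22688.0$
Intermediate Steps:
$v{\left(J \right)} = 9$ ($v{\left(J \right)} = 4 + 5 = 9$)
$G{\left(H,f \right)} = \frac{f + 2 H}{13 + H}$
$\left(-149 + G{\left(-5,U{\left(\frac{1}{5 + v{\left(6 \right)}} \right)} \right)}\right)^{2} = \left(-149 + \frac{-3 + 2 \left(-5\right)}{13 - 5}\right)^{2} = \left(-149 + \frac{-3 - 10}{8}\right)^{2} = \left(-149 + \frac{1}{8} \left(-13\right)\right)^{2} = \left(-149 - \frac{13}{8}\right)^{2} = \left(- \frac{1205}{8}\right)^{2} = \frac{1452025}{64}$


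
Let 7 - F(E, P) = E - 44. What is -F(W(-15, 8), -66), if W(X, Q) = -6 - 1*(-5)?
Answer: -52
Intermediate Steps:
W(X, Q) = -1 (W(X, Q) = -6 + 5 = -1)
F(E, P) = 51 - E (F(E, P) = 7 - (E - 44) = 7 - (-44 + E) = 7 + (44 - E) = 51 - E)
-F(W(-15, 8), -66) = -(51 - 1*(-1)) = -(51 + 1) = -1*52 = -52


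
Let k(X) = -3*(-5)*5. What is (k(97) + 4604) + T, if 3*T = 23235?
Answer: 12424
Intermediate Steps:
T = 7745 (T = (⅓)*23235 = 7745)
k(X) = 75 (k(X) = 15*5 = 75)
(k(97) + 4604) + T = (75 + 4604) + 7745 = 4679 + 7745 = 12424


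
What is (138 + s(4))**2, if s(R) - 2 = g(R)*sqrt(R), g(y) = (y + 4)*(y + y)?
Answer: 71824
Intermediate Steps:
g(y) = 2*y*(4 + y) (g(y) = (4 + y)*(2*y) = 2*y*(4 + y))
s(R) = 2 + 2*R**(3/2)*(4 + R) (s(R) = 2 + (2*R*(4 + R))*sqrt(R) = 2 + 2*R**(3/2)*(4 + R))
(138 + s(4))**2 = (138 + (2 + 2*4**(3/2)*(4 + 4)))**2 = (138 + (2 + 2*8*8))**2 = (138 + (2 + 128))**2 = (138 + 130)**2 = 268**2 = 71824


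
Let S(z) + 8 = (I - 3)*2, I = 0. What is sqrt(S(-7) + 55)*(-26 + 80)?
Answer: 54*sqrt(41) ≈ 345.77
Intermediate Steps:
S(z) = -14 (S(z) = -8 + (0 - 3)*2 = -8 - 3*2 = -8 - 6 = -14)
sqrt(S(-7) + 55)*(-26 + 80) = sqrt(-14 + 55)*(-26 + 80) = sqrt(41)*54 = 54*sqrt(41)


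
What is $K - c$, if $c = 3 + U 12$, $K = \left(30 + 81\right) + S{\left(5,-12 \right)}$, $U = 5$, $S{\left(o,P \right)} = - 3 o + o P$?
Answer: $-27$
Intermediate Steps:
$S{\left(o,P \right)} = - 3 o + P o$
$K = 36$ ($K = \left(30 + 81\right) + 5 \left(-3 - 12\right) = 111 + 5 \left(-15\right) = 111 - 75 = 36$)
$c = 63$ ($c = 3 + 5 \cdot 12 = 3 + 60 = 63$)
$K - c = 36 - 63 = -27$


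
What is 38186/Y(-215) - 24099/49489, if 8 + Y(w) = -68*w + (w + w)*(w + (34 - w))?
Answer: -944989873/197956 ≈ -4773.7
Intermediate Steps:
Y(w) = -8 (Y(w) = -8 + (-68*w + (w + w)*(w + (34 - w))) = -8 + (-68*w + (2*w)*34) = -8 + (-68*w + 68*w) = -8 + 0 = -8)
38186/Y(-215) - 24099/49489 = 38186/(-8) - 24099/49489 = 38186*(-1/8) - 24099*1/49489 = -19093/4 - 24099/49489 = -944989873/197956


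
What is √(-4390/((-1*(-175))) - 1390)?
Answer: 2*I*√433370/35 ≈ 37.618*I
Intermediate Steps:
√(-4390/((-1*(-175))) - 1390) = √(-4390/175 - 1390) = √(-4390*1/175 - 1390) = √(-878/35 - 1390) = √(-49528/35) = 2*I*√433370/35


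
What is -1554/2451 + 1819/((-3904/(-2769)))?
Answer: 4113052315/3189568 ≈ 1289.5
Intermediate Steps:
-1554/2451 + 1819/((-3904/(-2769))) = -1554*1/2451 + 1819/((-3904*(-1/2769))) = -518/817 + 1819/(3904/2769) = -518/817 + 1819*(2769/3904) = -518/817 + 5036811/3904 = 4113052315/3189568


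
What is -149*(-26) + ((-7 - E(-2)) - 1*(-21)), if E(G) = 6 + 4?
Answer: 3878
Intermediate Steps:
E(G) = 10
-149*(-26) + ((-7 - E(-2)) - 1*(-21)) = -149*(-26) + ((-7 - 1*10) - 1*(-21)) = 3874 + ((-7 - 10) + 21) = 3874 + (-17 + 21) = 3874 + 4 = 3878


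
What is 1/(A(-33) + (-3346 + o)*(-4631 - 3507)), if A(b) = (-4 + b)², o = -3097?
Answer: 1/52434503 ≈ 1.9071e-8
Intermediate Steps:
1/(A(-33) + (-3346 + o)*(-4631 - 3507)) = 1/((-4 - 33)² + (-3346 - 3097)*(-4631 - 3507)) = 1/((-37)² - 6443*(-8138)) = 1/(1369 + 52433134) = 1/52434503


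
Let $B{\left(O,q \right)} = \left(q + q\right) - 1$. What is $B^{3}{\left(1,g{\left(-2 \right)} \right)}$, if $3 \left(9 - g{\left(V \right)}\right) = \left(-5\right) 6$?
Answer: $50653$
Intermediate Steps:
$g{\left(V \right)} = 19$ ($g{\left(V \right)} = 9 - \frac{\left(-5\right) 6}{3} = 9 - -10 = 9 + 10 = 19$)
$B{\left(O,q \right)} = -1 + 2 q$ ($B{\left(O,q \right)} = 2 q - 1 = -1 + 2 q$)
$B^{3}{\left(1,g{\left(-2 \right)} \right)} = \left(-1 + 2 \cdot 19\right)^{3} = \left(-1 + 38\right)^{3} = 37^{3} = 50653$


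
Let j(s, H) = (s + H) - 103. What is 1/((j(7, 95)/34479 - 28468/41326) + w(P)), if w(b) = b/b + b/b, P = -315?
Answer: 712439577/934084405 ≈ 0.76271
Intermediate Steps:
w(b) = 2 (w(b) = 1 + 1 = 2)
j(s, H) = -103 + H + s (j(s, H) = (H + s) - 103 = -103 + H + s)
1/((j(7, 95)/34479 - 28468/41326) + w(P)) = 1/(((-103 + 95 + 7)/34479 - 28468/41326) + 2) = 1/((-1*1/34479 - 28468*1/41326) + 2) = 1/((-1/34479 - 14234/20663) + 2) = 1/(-490794749/712439577 + 2) = 1/(934084405/712439577) = 712439577/934084405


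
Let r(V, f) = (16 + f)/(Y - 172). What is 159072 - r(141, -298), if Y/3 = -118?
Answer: 41835795/263 ≈ 1.5907e+5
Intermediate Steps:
Y = -354 (Y = 3*(-118) = -354)
r(V, f) = -8/263 - f/526 (r(V, f) = (16 + f)/(-354 - 172) = (16 + f)/(-526) = (16 + f)*(-1/526) = -8/263 - f/526)
159072 - r(141, -298) = 159072 - (-8/263 - 1/526*(-298)) = 159072 - (-8/263 + 149/263) = 159072 - 1*141/263 = 159072 - 141/263 = 41835795/263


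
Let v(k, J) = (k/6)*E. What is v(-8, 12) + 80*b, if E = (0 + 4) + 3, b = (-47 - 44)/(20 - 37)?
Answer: 21364/51 ≈ 418.90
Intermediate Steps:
b = 91/17 (b = -91/(-17) = -91*(-1/17) = 91/17 ≈ 5.3529)
E = 7 (E = 4 + 3 = 7)
v(k, J) = 7*k/6 (v(k, J) = (k/6)*7 = 7*k/6)
v(-8, 12) + 80*b = (7/6)*(-8) + 80*(91/17) = -28/3 + 7280/17 = 21364/51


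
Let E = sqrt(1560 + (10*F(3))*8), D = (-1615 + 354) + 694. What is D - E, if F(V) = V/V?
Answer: -567 - 2*sqrt(410) ≈ -607.50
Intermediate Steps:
D = -567 (D = -1261 + 694 = -567)
F(V) = 1
E = 2*sqrt(410) (E = sqrt(1560 + (10*1)*8) = sqrt(1560 + 10*8) = sqrt(1560 + 80) = sqrt(1640) = 2*sqrt(410) ≈ 40.497)
D - E = -567 - 2*sqrt(410)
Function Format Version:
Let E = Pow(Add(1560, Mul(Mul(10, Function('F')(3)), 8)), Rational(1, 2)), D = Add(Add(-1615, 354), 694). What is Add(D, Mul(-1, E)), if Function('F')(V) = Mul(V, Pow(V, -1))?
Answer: Add(-567, Mul(-2, Pow(410, Rational(1, 2)))) ≈ -607.50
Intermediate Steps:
D = -567 (D = Add(-1261, 694) = -567)
Function('F')(V) = 1
E = Mul(2, Pow(410, Rational(1, 2))) (E = Pow(Add(1560, Mul(Mul(10, 1), 8)), Rational(1, 2)) = Pow(Add(1560, Mul(10, 8)), Rational(1, 2)) = Pow(Add(1560, 80), Rational(1, 2)) = Pow(1640, Rational(1, 2)) = Mul(2, Pow(410, Rational(1, 2))) ≈ 40.497)
Add(D, Mul(-1, E)) = Add(-567, Mul(-1, Mul(2, Pow(410, Rational(1, 2))))) = Add(-567, Mul(-2, Pow(410, Rational(1, 2))))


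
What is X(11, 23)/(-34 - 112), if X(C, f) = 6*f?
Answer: -69/73 ≈ -0.94521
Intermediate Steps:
X(11, 23)/(-34 - 112) = (6*23)/(-34 - 112) = 138/(-146) = 138*(-1/146) = -69/73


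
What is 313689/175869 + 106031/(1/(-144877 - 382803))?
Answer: -3279982531459277/58623 ≈ -5.5950e+10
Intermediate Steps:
313689/175869 + 106031/(1/(-144877 - 382803)) = 313689*(1/175869) + 106031/(1/(-527680)) = 104563/58623 + 106031/(-1/527680) = 104563/58623 + 106031*(-527680) = 104563/58623 - 55950438080 = -3279982531459277/58623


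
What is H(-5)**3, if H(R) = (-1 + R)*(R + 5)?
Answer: 0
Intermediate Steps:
H(R) = (-1 + R)*(5 + R)
H(-5)**3 = (-5 + (-5)**2 + 4*(-5))**3 = (-5 + 25 - 20)**3 = 0**3 = 0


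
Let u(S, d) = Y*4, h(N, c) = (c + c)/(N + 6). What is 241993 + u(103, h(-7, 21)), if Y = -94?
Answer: 241617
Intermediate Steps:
h(N, c) = 2*c/(6 + N) (h(N, c) = (2*c)/(6 + N) = 2*c/(6 + N))
u(S, d) = -376 (u(S, d) = -94*4 = -376)
241993 + u(103, h(-7, 21)) = 241993 - 376 = 241617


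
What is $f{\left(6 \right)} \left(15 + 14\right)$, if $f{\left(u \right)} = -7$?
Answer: $-203$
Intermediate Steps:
$f{\left(6 \right)} \left(15 + 14\right) = - 7 \left(15 + 14\right) = \left(-7\right) 29 = -203$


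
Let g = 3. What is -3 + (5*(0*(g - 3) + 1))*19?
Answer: 92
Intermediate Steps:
-3 + (5*(0*(g - 3) + 1))*19 = -3 + (5*(0*(3 - 3) + 1))*19 = -3 + (5*(0*0 + 1))*19 = -3 + (5*(0 + 1))*19 = -3 + (5*1)*19 = -3 + 5*19 = -3 + 95 = 92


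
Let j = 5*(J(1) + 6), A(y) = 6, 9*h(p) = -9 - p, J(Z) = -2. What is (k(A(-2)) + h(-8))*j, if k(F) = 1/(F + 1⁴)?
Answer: 40/63 ≈ 0.63492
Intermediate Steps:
h(p) = -1 - p/9 (h(p) = (-9 - p)/9 = -1 - p/9)
k(F) = 1/(1 + F) (k(F) = 1/(F + 1) = 1/(1 + F))
j = 20 (j = 5*(-2 + 6) = 5*4 = 20)
(k(A(-2)) + h(-8))*j = (1/(1 + 6) + (-1 - ⅑*(-8)))*20 = (1/7 + (-1 + 8/9))*20 = (⅐ - ⅑)*20 = (2/63)*20 = 40/63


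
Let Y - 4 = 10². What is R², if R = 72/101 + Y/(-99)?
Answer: 11397376/99980001 ≈ 0.11400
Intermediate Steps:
Y = 104 (Y = 4 + 10² = 4 + 100 = 104)
R = -3376/9999 (R = 72/101 + 104/(-99) = 72*(1/101) + 104*(-1/99) = 72/101 - 104/99 = -3376/9999 ≈ -0.33763)
R² = (-3376/9999)² = 11397376/99980001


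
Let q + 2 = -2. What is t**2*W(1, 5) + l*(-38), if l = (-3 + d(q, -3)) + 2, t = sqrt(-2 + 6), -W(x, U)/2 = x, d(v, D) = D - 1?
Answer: 182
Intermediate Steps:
q = -4 (q = -2 - 2 = -4)
d(v, D) = -1 + D
W(x, U) = -2*x
t = 2 (t = sqrt(4) = 2)
l = -5 (l = (-3 + (-1 - 3)) + 2 = (-3 - 4) + 2 = -7 + 2 = -5)
t**2*W(1, 5) + l*(-38) = 2**2*(-2*1) - 5*(-38) = 4*(-2) + 190 = -8 + 190 = 182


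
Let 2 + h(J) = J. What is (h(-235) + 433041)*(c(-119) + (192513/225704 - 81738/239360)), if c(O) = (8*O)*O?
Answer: 41389291708584231903/844132960 ≈ 4.9032e+10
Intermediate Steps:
c(O) = 8*O²
h(J) = -2 + J
(h(-235) + 433041)*(c(-119) + (192513/225704 - 81738/239360)) = ((-2 - 235) + 433041)*(8*(-119)² + (192513/225704 - 81738/239360)) = (-237 + 433041)*(8*14161 + (192513*(1/225704) - 81738*1/239360)) = 432804*(113288 + (192513/225704 - 40869/119680)) = 432804*(113288 + 1726957383/3376531840) = 432804*(382522266047303/3376531840) = 41389291708584231903/844132960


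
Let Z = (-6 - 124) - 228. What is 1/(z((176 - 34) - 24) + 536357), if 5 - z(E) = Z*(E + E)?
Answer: 1/620850 ≈ 1.6107e-6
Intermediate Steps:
Z = -358 (Z = -130 - 228 = -358)
z(E) = 5 + 716*E (z(E) = 5 - (-358)*(E + E) = 5 - (-358)*2*E = 5 - (-716)*E = 5 + 716*E)
1/(z((176 - 34) - 24) + 536357) = 1/((5 + 716*((176 - 34) - 24)) + 536357) = 1/((5 + 716*(142 - 24)) + 536357) = 1/((5 + 716*118) + 536357) = 1/((5 + 84488) + 536357) = 1/(84493 + 536357) = 1/620850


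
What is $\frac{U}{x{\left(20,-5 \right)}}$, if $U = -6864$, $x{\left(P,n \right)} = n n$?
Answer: $- \frac{6864}{25} \approx -274.56$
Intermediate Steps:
$x{\left(P,n \right)} = n^{2}$
$\frac{U}{x{\left(20,-5 \right)}} = - \frac{6864}{\left(-5\right)^{2}} = - \frac{6864}{25}$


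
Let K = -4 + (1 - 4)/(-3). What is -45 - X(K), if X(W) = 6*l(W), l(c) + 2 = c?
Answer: -15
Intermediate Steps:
l(c) = -2 + c
K = -3 (K = -4 - 3*(-1/3) = -4 + 1 = -3)
X(W) = -12 + 6*W (X(W) = 6*(-2 + W) = -12 + 6*W)
-45 - X(K) = -45 - (-12 + 6*(-3)) = -45 - (-12 - 18) = -45 - 1*(-30) = -45 + 30 = -15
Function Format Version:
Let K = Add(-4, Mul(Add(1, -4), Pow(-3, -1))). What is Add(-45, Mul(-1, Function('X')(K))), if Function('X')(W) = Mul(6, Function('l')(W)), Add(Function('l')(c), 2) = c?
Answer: -15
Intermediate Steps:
Function('l')(c) = Add(-2, c)
K = -3 (K = Add(-4, Mul(-3, Rational(-1, 3))) = Add(-4, 1) = -3)
Function('X')(W) = Add(-12, Mul(6, W)) (Function('X')(W) = Mul(6, Add(-2, W)) = Add(-12, Mul(6, W)))
Add(-45, Mul(-1, Function('X')(K))) = Add(-45, Mul(-1, Add(-12, Mul(6, -3)))) = Add(-45, Mul(-1, Add(-12, -18))) = Add(-45, Mul(-1, -30)) = Add(-45, 30) = -15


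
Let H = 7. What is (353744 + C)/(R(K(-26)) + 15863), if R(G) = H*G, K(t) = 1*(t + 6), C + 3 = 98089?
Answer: 150610/5241 ≈ 28.737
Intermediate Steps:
C = 98086 (C = -3 + 98089 = 98086)
K(t) = 6 + t (K(t) = 1*(6 + t) = 6 + t)
R(G) = 7*G
(353744 + C)/(R(K(-26)) + 15863) = (353744 + 98086)/(7*(6 - 26) + 15863) = 451830/(7*(-20) + 15863) = 451830/(-140 + 15863) = 451830/15723 = 451830*(1/15723) = 150610/5241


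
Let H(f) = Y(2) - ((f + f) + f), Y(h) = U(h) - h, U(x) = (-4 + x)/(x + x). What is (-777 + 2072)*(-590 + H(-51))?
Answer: -1138305/2 ≈ -5.6915e+5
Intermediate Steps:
U(x) = (-4 + x)/(2*x) (U(x) = (-4 + x)/((2*x)) = (-4 + x)*(1/(2*x)) = (-4 + x)/(2*x))
Y(h) = -h + (-4 + h)/(2*h) (Y(h) = (-4 + h)/(2*h) - h = -h + (-4 + h)/(2*h))
H(f) = -5/2 - 3*f (H(f) = (½ - 1*2 - 2/2) - ((f + f) + f) = (½ - 2 - 2*½) - (2*f + f) = (½ - 2 - 1) - 3*f = -5/2 - 3*f)
(-777 + 2072)*(-590 + H(-51)) = (-777 + 2072)*(-590 + (-5/2 - 3*(-51))) = 1295*(-590 + (-5/2 + 153)) = 1295*(-590 + 301/2) = 1295*(-879/2) = -1138305/2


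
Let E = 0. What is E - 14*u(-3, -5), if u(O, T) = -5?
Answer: 70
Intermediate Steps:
E - 14*u(-3, -5) = 0 - 14*(-5) = 0 + 70 = 70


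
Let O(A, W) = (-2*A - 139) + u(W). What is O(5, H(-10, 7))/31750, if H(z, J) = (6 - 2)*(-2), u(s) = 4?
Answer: -29/6350 ≈ -0.0045669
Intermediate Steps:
H(z, J) = -8 (H(z, J) = 4*(-2) = -8)
O(A, W) = -135 - 2*A (O(A, W) = (-2*A - 139) + 4 = (-139 - 2*A) + 4 = -135 - 2*A)
O(5, H(-10, 7))/31750 = (-135 - 2*5)/31750 = (-135 - 10)*(1/31750) = -145*1/31750 = -29/6350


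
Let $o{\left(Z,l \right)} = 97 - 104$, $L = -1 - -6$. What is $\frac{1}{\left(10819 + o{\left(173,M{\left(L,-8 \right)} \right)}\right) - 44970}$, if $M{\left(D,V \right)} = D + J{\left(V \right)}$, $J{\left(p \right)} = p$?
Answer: $- \frac{1}{34158} \approx -2.9276 \cdot 10^{-5}$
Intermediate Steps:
$L = 5$ ($L = -1 + 6 = 5$)
$M{\left(D,V \right)} = D + V$
$o{\left(Z,l \right)} = -7$ ($o{\left(Z,l \right)} = 97 - 104 = -7$)
$\frac{1}{\left(10819 + o{\left(173,M{\left(L,-8 \right)} \right)}\right) - 44970} = \frac{1}{\left(10819 - 7\right) - 44970} = \frac{1}{10812 - 44970} = \frac{1}{-34158} = - \frac{1}{34158}$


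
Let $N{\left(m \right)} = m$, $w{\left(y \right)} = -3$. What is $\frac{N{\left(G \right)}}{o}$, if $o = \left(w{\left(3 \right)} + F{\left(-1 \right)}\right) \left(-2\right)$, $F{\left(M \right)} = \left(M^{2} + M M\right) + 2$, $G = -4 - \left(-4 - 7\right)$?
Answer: $- \frac{7}{2} \approx -3.5$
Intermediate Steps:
$G = 7$ ($G = -4 - -11 = -4 + 11 = 7$)
$F{\left(M \right)} = 2 + 2 M^{2}$ ($F{\left(M \right)} = \left(M^{2} + M^{2}\right) + 2 = 2 M^{2} + 2 = 2 + 2 M^{2}$)
$o = -2$ ($o = \left(-3 + \left(2 + 2 \left(-1\right)^{2}\right)\right) \left(-2\right) = \left(-3 + \left(2 + 2 \cdot 1\right)\right) \left(-2\right) = \left(-3 + \left(2 + 2\right)\right) \left(-2\right) = \left(-3 + 4\right) \left(-2\right) = 1 \left(-2\right) = -2$)
$\frac{N{\left(G \right)}}{o} = \frac{7}{-2} = 7 \left(- \frac{1}{2}\right) = - \frac{7}{2}$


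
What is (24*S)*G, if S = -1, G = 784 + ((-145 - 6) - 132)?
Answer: -12024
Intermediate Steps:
G = 501 (G = 784 + (-151 - 132) = 784 - 283 = 501)
(24*S)*G = (24*(-1))*501 = -24*501 = -12024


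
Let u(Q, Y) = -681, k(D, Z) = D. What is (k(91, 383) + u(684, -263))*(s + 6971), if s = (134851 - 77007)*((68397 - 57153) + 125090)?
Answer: -4652805411530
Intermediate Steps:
s = 7886103896 (s = 57844*(11244 + 125090) = 57844*136334 = 7886103896)
(k(91, 383) + u(684, -263))*(s + 6971) = (91 - 681)*(7886103896 + 6971) = -590*7886110867 = -4652805411530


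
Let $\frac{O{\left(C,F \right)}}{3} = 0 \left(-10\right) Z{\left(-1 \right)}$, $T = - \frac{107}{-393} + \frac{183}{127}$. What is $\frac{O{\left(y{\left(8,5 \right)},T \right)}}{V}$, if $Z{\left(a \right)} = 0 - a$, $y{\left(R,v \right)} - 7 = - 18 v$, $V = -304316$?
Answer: $0$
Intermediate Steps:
$T = \frac{85508}{49911}$ ($T = \left(-107\right) \left(- \frac{1}{393}\right) + 183 \cdot \frac{1}{127} = \frac{107}{393} + \frac{183}{127} = \frac{85508}{49911} \approx 1.7132$)
$y{\left(R,v \right)} = 7 - 18 v$
$Z{\left(a \right)} = - a$
$O{\left(C,F \right)} = 0$ ($O{\left(C,F \right)} = 3 \cdot 0 \left(-10\right) \left(\left(-1\right) \left(-1\right)\right) = 3 \cdot 0 \cdot 1 = 3 \cdot 0 = 0$)
$\frac{O{\left(y{\left(8,5 \right)},T \right)}}{V} = \frac{0}{-304316} = 0 \left(- \frac{1}{304316}\right) = 0$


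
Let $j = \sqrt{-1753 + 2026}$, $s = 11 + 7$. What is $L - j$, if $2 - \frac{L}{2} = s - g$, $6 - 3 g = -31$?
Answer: $- \frac{22}{3} - \sqrt{273} \approx -23.856$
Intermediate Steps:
$g = \frac{37}{3}$ ($g = 2 - - \frac{31}{3} = 2 + \frac{31}{3} = \frac{37}{3} \approx 12.333$)
$s = 18$
$j = \sqrt{273} \approx 16.523$
$L = - \frac{22}{3}$ ($L = 4 - 2 \left(18 - \frac{37}{3}\right) = 4 - \frac{34}{3} = - \frac{22}{3} \approx -7.3333$)
$L - j = - \frac{22}{3} - \sqrt{273}$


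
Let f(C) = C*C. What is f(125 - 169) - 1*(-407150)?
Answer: 409086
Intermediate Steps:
f(C) = C²
f(125 - 169) - 1*(-407150) = (125 - 169)² - 1*(-407150) = (-44)² + 407150 = 1936 + 407150 = 409086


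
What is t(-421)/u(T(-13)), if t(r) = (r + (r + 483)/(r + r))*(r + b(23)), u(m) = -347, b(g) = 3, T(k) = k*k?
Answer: -74099696/146087 ≈ -507.23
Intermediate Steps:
T(k) = k**2
t(r) = (3 + r)*(r + (483 + r)/(2*r)) (t(r) = (r + (r + 483)/(r + r))*(r + 3) = (r + (483 + r)/((2*r)))*(3 + r) = (r + (483 + r)*(1/(2*r)))*(3 + r) = (r + (483 + r)/(2*r))*(3 + r) = (3 + r)*(r + (483 + r)/(2*r)))
t(-421)/u(T(-13)) = (243 + (-421)**2 + (7/2)*(-421) + (1449/2)/(-421))/(-347) = (243 + 177241 - 2947/2 + (1449/2)*(-1/421))*(-1/347) = (243 + 177241 - 2947/2 - 1449/842)*(-1/347) = (74099696/421)*(-1/347) = -74099696/146087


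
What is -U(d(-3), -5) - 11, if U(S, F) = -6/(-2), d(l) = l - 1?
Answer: -14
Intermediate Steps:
d(l) = -1 + l
U(S, F) = 3 (U(S, F) = -6*(-1/2) = 3)
-U(d(-3), -5) - 11 = -1*3 - 11 = -3 - 11 = -14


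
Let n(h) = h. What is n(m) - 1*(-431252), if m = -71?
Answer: 431181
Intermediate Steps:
n(m) - 1*(-431252) = -71 - 1*(-431252) = -71 + 431252 = 431181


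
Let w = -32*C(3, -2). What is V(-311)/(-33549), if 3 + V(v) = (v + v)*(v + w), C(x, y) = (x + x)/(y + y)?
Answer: -163583/33549 ≈ -4.8759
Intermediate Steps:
C(x, y) = x/y (C(x, y) = (2*x)/((2*y)) = (2*x)*(1/(2*y)) = x/y)
w = 48 (w = -96/(-2) = -96*(-1)/2 = -32*(-3/2) = 48)
V(v) = -3 + 2*v*(48 + v) (V(v) = -3 + (v + v)*(v + 48) = -3 + (2*v)*(48 + v) = -3 + 2*v*(48 + v))
V(-311)/(-33549) = (-3 + 2*(-311)² + 96*(-311))/(-33549) = (-3 + 2*96721 - 29856)*(-1/33549) = (-3 + 193442 - 29856)*(-1/33549) = 163583*(-1/33549) = -163583/33549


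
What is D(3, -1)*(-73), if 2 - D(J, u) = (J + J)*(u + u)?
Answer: -1022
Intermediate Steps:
D(J, u) = 2 - 4*J*u (D(J, u) = 2 - (J + J)*(u + u) = 2 - 2*J*2*u = 2 - 4*J*u)
D(3, -1)*(-73) = (2 - 4*3*(-1))*(-73) = (2 + 12)*(-73) = 14*(-73) = -1022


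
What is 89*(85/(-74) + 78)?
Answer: 506143/74 ≈ 6839.8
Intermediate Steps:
89*(85/(-74) + 78) = 89*(85*(-1/74) + 78) = 89*(-85/74 + 78) = 89*(5687/74) = 506143/74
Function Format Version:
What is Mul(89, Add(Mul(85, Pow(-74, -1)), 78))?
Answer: Rational(506143, 74) ≈ 6839.8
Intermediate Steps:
Mul(89, Add(Mul(85, Pow(-74, -1)), 78)) = Mul(89, Add(Mul(85, Rational(-1, 74)), 78)) = Mul(89, Add(Rational(-85, 74), 78)) = Mul(89, Rational(5687, 74)) = Rational(506143, 74)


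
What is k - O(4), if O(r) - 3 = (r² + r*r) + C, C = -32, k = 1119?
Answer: 1116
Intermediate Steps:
O(r) = -29 + 2*r² (O(r) = 3 + ((r² + r*r) - 32) = 3 + ((r² + r²) - 32) = 3 + (2*r² - 32) = 3 + (-32 + 2*r²) = -29 + 2*r²)
k - O(4) = 1119 - (-29 + 2*4²) = 1119 - (-29 + 2*16) = 1119 - (-29 + 32) = 1119 - 1*3 = 1119 - 3 = 1116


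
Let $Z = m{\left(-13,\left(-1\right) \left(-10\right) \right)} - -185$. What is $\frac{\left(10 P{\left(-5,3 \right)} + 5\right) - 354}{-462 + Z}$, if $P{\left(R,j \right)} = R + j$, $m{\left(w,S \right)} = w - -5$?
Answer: $\frac{123}{95} \approx 1.2947$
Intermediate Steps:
$m{\left(w,S \right)} = 5 + w$ ($m{\left(w,S \right)} = w + 5 = 5 + w$)
$Z = 177$ ($Z = \left(5 - 13\right) - -185 = -8 + 185 = 177$)
$\frac{\left(10 P{\left(-5,3 \right)} + 5\right) - 354}{-462 + Z} = \frac{\left(10 \left(-5 + 3\right) + 5\right) - 354}{-462 + 177} = \frac{\left(10 \left(-2\right) + 5\right) - 354}{-285} = \left(\left(-20 + 5\right) - 354\right) \left(- \frac{1}{285}\right) = \left(-15 - 354\right) \left(- \frac{1}{285}\right) = \left(-369\right) \left(- \frac{1}{285}\right) = \frac{123}{95}$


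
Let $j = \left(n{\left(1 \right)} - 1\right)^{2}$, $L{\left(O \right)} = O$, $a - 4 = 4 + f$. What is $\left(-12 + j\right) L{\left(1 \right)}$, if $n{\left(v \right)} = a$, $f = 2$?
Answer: $69$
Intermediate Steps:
$a = 10$ ($a = 4 + \left(4 + 2\right) = 4 + 6 = 10$)
$n{\left(v \right)} = 10$
$j = 81$ ($j = \left(10 - 1\right)^{2} = 9^{2} = 81$)
$\left(-12 + j\right) L{\left(1 \right)} = \left(-12 + 81\right) 1 = 69 \cdot 1 = 69$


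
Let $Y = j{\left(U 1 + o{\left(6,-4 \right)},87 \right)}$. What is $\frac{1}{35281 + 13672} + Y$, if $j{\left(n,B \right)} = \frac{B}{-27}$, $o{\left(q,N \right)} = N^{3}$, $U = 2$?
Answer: $- \frac{1419628}{440577} \approx -3.2222$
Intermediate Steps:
$j{\left(n,B \right)} = - \frac{B}{27}$ ($j{\left(n,B \right)} = B \left(- \frac{1}{27}\right) = - \frac{B}{27}$)
$Y = - \frac{29}{9}$ ($Y = \left(- \frac{1}{27}\right) 87 = - \frac{29}{9} \approx -3.2222$)
$\frac{1}{35281 + 13672} + Y = \frac{1}{35281 + 13672} - \frac{29}{9} = \frac{1}{48953} - \frac{29}{9} = - \frac{1419628}{440577}$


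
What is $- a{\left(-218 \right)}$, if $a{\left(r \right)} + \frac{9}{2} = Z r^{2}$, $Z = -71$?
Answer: $\frac{6748417}{2} \approx 3.3742 \cdot 10^{6}$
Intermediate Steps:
$a{\left(r \right)} = - \frac{9}{2} - 71 r^{2}$
$- a{\left(-218 \right)} = - (- \frac{9}{2} - 71 \left(-218\right)^{2}) = - (- \frac{9}{2} - 3374204) = \left(-1\right) \left(- \frac{6748417}{2}\right) = \frac{6748417}{2}$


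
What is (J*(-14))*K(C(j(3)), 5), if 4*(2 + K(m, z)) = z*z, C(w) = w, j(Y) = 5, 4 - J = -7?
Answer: -1309/2 ≈ -654.50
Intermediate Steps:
J = 11 (J = 4 - 1*(-7) = 4 + 7 = 11)
K(m, z) = -2 + z²/4 (K(m, z) = -2 + (z*z)/4 = -2 + z²/4)
(J*(-14))*K(C(j(3)), 5) = (11*(-14))*(-2 + (¼)*5²) = -154*(-2 + (¼)*25) = -154*(-2 + 25/4) = -154*17/4 = -1309/2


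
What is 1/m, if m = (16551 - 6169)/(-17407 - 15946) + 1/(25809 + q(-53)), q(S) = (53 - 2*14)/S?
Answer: -45621967756/14199271755 ≈ -3.2130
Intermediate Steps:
q(S) = 25/S (q(S) = (53 - 28)/S = 25/S)
m = -14199271755/45621967756 (m = (16551 - 6169)/(-17407 - 15946) + 1/(25809 + 25/(-53)) = 10382/(-33353) + 1/(25809 + 25*(-1/53)) = 10382*(-1/33353) + 1/(25809 - 25/53) = -10382/33353 + 1/(1367852/53) = -10382/33353 + 53/1367852 = -14199271755/45621967756 ≈ -0.31124)
1/m = 1/(-14199271755/45621967756) = -45621967756/14199271755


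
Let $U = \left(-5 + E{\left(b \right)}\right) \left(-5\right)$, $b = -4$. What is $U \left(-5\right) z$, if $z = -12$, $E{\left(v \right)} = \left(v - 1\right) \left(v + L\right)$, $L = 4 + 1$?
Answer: $3000$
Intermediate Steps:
$L = 5$
$E{\left(v \right)} = \left(-1 + v\right) \left(5 + v\right)$ ($E{\left(v \right)} = \left(v - 1\right) \left(v + 5\right) = \left(-1 + v\right) \left(5 + v\right)$)
$U = 50$ ($U = \left(-5 + \left(-5 + \left(-4\right)^{2} + 4 \left(-4\right)\right)\right) \left(-5\right) = \left(-5 - 5\right) \left(-5\right) = \left(-10\right) \left(-5\right) = 50$)
$U \left(-5\right) z = 50 \left(-5\right) \left(-12\right) = \left(-250\right) \left(-12\right) = 3000$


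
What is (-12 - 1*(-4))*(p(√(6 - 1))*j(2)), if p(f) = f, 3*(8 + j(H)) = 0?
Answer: 64*√5 ≈ 143.11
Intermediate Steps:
j(H) = -8 (j(H) = -8 + (⅓)*0 = -8 + 0 = -8)
(-12 - 1*(-4))*(p(√(6 - 1))*j(2)) = (-12 - 1*(-4))*(√(6 - 1)*(-8)) = (-12 + 4)*(√5*(-8)) = -(-64)*√5 = 64*√5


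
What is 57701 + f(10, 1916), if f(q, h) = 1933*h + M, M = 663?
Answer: 3761992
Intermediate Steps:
f(q, h) = 663 + 1933*h (f(q, h) = 1933*h + 663 = 663 + 1933*h)
57701 + f(10, 1916) = 57701 + (663 + 1933*1916) = 57701 + (663 + 3703628) = 57701 + 3704291 = 3761992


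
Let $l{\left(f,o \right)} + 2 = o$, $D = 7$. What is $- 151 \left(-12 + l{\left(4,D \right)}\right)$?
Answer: $1057$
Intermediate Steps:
$l{\left(f,o \right)} = -2 + o$
$- 151 \left(-12 + l{\left(4,D \right)}\right) = - 151 \left(-12 + \left(-2 + 7\right)\right) = - 151 \left(-12 + 5\right) = \left(-151\right) \left(-7\right) = 1057$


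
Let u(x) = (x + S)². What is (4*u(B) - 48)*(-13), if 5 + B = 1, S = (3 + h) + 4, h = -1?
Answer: 416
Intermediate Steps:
S = 6 (S = (3 - 1) + 4 = 2 + 4 = 6)
B = -4 (B = -5 + 1 = -4)
u(x) = (6 + x)² (u(x) = (x + 6)² = (6 + x)²)
(4*u(B) - 48)*(-13) = (4*(6 - 4)² - 48)*(-13) = (4*2² - 48)*(-13) = (4*4 - 48)*(-13) = (16 - 48)*(-13) = -32*(-13) = 416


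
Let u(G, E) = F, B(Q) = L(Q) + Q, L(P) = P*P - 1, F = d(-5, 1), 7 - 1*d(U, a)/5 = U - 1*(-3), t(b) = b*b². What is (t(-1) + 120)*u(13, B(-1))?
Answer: 5355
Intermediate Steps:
t(b) = b³
d(U, a) = 20 - 5*U (d(U, a) = 35 - 5*(U - 1*(-3)) = 35 - 5*(U + 3) = 35 - 5*(3 + U) = 35 + (-15 - 5*U) = 20 - 5*U)
F = 45 (F = 20 - 5*(-5) = 20 + 25 = 45)
L(P) = -1 + P² (L(P) = P² - 1 = -1 + P²)
B(Q) = -1 + Q + Q² (B(Q) = (-1 + Q²) + Q = -1 + Q + Q²)
u(G, E) = 45
(t(-1) + 120)*u(13, B(-1)) = ((-1)³ + 120)*45 = (-1 + 120)*45 = 119*45 = 5355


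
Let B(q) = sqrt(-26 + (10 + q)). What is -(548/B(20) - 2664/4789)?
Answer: -1309522/4789 ≈ -273.44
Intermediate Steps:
B(q) = sqrt(-16 + q)
-(548/B(20) - 2664/4789) = -(548/(sqrt(-16 + 20)) - 2664/4789) = -(548/(sqrt(4)) - 2664*1/4789) = -(548/2 - 2664/4789) = -(548*(1/2) - 2664/4789) = -(274 - 2664/4789) = -1*1309522/4789 = -1309522/4789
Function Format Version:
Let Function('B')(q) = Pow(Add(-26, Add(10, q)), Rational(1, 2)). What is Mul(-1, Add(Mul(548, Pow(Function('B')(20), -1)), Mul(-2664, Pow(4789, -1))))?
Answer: Rational(-1309522, 4789) ≈ -273.44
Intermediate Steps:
Function('B')(q) = Pow(Add(-16, q), Rational(1, 2))
Mul(-1, Add(Mul(548, Pow(Function('B')(20), -1)), Mul(-2664, Pow(4789, -1)))) = Mul(-1, Add(Mul(548, Pow(Pow(Add(-16, 20), Rational(1, 2)), -1)), Mul(-2664, Pow(4789, -1)))) = Mul(-1, Add(Mul(548, Pow(Pow(4, Rational(1, 2)), -1)), Mul(-2664, Rational(1, 4789)))) = Mul(-1, Add(Mul(548, Pow(2, -1)), Rational(-2664, 4789))) = Mul(-1, Add(Mul(548, Rational(1, 2)), Rational(-2664, 4789))) = Mul(-1, Add(274, Rational(-2664, 4789))) = Mul(-1, Rational(1309522, 4789)) = Rational(-1309522, 4789)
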